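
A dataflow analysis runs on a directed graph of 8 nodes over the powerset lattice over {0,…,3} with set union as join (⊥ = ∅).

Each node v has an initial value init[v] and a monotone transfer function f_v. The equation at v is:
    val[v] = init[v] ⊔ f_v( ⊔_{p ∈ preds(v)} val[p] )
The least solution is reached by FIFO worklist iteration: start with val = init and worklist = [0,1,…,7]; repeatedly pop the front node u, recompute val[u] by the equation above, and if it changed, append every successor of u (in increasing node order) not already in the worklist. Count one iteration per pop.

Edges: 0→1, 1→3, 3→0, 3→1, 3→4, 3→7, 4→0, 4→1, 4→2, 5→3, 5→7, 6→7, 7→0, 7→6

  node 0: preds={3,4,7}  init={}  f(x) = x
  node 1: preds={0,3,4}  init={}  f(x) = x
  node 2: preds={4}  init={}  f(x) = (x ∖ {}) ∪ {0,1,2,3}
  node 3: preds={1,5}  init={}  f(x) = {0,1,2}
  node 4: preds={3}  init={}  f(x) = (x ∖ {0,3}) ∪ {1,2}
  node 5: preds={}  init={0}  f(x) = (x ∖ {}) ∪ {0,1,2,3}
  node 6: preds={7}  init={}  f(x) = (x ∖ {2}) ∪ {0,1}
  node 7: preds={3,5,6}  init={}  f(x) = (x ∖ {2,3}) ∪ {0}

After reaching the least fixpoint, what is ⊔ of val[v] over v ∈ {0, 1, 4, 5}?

{0,1,2,3}

Trace (13 dequeues):
  [1] u=0 | in {} | out {} | ==
  [2] u=1 | in {} | out {} | ==
  [3] u=2 | in {} | out {0,1,2,3} | prev {} | push {}
  [4] u=3 | in {0} | out {0,1,2} | prev {} | push {0,1}
  [5] u=4 | in {0,1,2} | out {1,2} | prev {} | push {2}
  [6] u=5 | in {} | out {0,1,2,3} | prev {0} | push {3}
  [7] u=6 | in {} | out {0,1} | prev {} | push {}
  [8] u=7 | in {0,1,2,3} | out {0,1} | prev {} | push {6}
  [9] u=0 | in {0,1,2} | out {0,1,2} | prev {} | push {}
  [10] u=1 | in {0,1,2} | out {0,1,2} | prev {} | push {}
  [11] u=2 | in {1,2} | out {0,1,2,3} | ==
  [12] u=3 | in {0,1,2,3} | out {0,1,2} | ==
  [13] u=6 | in {0,1} | out {0,1} | ==

Converged values:
  [0] {0,1,2}
  [1] {0,1,2}
  [2] {0,1,2,3}
  [3] {0,1,2}
  [4] {1,2}
  [5] {0,1,2,3}
  [6] {0,1}
  [7] {0,1}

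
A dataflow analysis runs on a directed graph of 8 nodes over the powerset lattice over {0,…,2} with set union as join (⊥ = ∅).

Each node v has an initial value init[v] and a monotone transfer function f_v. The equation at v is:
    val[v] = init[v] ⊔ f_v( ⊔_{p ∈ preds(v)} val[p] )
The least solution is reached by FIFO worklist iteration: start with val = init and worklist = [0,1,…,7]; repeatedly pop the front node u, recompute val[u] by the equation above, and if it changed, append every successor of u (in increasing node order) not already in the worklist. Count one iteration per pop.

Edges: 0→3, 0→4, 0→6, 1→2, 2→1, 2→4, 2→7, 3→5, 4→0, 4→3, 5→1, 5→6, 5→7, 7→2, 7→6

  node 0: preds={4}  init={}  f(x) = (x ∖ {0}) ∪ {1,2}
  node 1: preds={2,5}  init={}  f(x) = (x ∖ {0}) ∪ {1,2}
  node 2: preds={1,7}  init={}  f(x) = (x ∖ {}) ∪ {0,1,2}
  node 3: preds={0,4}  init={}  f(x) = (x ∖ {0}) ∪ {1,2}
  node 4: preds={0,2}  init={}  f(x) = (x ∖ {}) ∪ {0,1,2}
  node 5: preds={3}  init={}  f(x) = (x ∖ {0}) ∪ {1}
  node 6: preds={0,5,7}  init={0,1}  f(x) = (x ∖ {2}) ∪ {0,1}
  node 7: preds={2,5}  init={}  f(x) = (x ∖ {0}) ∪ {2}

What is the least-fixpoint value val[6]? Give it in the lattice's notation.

Iteration log — 13 steps:
  step 1. node 0  ⊔preds={}  new={1,2}  old={}  +wl: 
  step 2. node 1  ⊔preds={}  new={1,2}  old={}  +wl: 
  step 3. node 2  ⊔preds={1,2}  new={0,1,2}  old={}  +wl: 1
  step 4. node 3  ⊔preds={1,2}  new={1,2}  old={}  +wl: 
  step 5. node 4  ⊔preds={0,1,2}  new={0,1,2}  old={}  +wl: 0,3
  step 6. node 5  ⊔preds={1,2}  new={1,2}  old={}  +wl: 
  step 7. node 6  ⊔preds={1,2}  new={0,1}  stable
  step 8. node 7  ⊔preds={0,1,2}  new={1,2}  old={}  +wl: 2,6
  step 9. node 1  ⊔preds={0,1,2}  new={1,2}  stable
  step 10. node 0  ⊔preds={0,1,2}  new={1,2}  stable
  step 11. node 3  ⊔preds={0,1,2}  new={1,2}  stable
  step 12. node 2  ⊔preds={1,2}  new={0,1,2}  stable
  step 13. node 6  ⊔preds={1,2}  new={0,1}  stable

Least fixpoint reached:
  node 0: {1,2}
  node 1: {1,2}
  node 2: {0,1,2}
  node 3: {1,2}
  node 4: {0,1,2}
  node 5: {1,2}
  node 6: {0,1}
  node 7: {1,2}

{0,1}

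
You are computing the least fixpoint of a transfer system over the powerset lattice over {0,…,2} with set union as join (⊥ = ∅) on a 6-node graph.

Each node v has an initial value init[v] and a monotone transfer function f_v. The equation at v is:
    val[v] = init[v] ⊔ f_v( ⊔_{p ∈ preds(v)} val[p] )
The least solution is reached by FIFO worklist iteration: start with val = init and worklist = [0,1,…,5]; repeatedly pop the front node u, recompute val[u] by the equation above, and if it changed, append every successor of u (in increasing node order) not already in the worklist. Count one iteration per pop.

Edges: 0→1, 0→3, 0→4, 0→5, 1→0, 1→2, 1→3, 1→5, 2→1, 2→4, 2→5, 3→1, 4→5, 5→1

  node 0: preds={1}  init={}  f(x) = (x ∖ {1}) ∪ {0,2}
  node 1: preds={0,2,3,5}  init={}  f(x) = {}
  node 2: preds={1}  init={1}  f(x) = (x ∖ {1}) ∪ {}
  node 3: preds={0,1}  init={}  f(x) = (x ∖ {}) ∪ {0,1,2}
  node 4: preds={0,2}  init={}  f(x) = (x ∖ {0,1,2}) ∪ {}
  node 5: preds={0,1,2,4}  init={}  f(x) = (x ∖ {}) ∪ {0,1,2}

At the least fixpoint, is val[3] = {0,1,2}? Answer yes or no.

yes

Iteration log — 7 steps:
  step 1. node 0  ⊔preds={}  new={0,2}  old={}  +wl: 
  step 2. node 1  ⊔preds={0,1,2}  new={}  stable
  step 3. node 2  ⊔preds={}  new={1}  stable
  step 4. node 3  ⊔preds={0,2}  new={0,1,2}  old={}  +wl: 1
  step 5. node 4  ⊔preds={0,1,2}  new={}  stable
  step 6. node 5  ⊔preds={0,1,2}  new={0,1,2}  old={}  +wl: 
  step 7. node 1  ⊔preds={0,1,2}  new={}  stable

Least fixpoint reached:
  node 0: {0,2}
  node 1: {}
  node 2: {1}
  node 3: {0,1,2}
  node 4: {}
  node 5: {0,1,2}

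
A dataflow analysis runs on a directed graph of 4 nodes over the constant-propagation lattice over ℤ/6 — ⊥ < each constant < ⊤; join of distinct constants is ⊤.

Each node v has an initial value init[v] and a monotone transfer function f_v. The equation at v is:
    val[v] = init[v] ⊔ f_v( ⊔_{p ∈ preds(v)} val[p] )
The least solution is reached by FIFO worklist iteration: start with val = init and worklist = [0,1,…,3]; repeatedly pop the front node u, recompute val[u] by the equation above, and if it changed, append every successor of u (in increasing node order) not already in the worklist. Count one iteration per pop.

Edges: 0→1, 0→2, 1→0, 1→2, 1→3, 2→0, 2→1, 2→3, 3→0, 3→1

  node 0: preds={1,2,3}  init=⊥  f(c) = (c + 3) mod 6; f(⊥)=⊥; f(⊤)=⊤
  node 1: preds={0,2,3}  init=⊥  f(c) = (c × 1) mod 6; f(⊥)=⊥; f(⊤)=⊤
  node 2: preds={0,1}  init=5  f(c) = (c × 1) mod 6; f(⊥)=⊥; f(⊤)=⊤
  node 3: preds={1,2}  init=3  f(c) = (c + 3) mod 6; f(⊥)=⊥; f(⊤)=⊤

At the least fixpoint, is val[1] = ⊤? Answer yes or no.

Iteration log — 6 steps:
  step 1. node 0  ⊔preds=⊤  new=⊤  old=⊥  +wl: 
  step 2. node 1  ⊔preds=⊤  new=⊤  old=⊥  +wl: 0
  step 3. node 2  ⊔preds=⊤  new=⊤  old=5  +wl: 1
  step 4. node 3  ⊔preds=⊤  new=⊤  old=3  +wl: 
  step 5. node 0  ⊔preds=⊤  new=⊤  stable
  step 6. node 1  ⊔preds=⊤  new=⊤  stable

Least fixpoint reached:
  node 0: ⊤
  node 1: ⊤
  node 2: ⊤
  node 3: ⊤

yes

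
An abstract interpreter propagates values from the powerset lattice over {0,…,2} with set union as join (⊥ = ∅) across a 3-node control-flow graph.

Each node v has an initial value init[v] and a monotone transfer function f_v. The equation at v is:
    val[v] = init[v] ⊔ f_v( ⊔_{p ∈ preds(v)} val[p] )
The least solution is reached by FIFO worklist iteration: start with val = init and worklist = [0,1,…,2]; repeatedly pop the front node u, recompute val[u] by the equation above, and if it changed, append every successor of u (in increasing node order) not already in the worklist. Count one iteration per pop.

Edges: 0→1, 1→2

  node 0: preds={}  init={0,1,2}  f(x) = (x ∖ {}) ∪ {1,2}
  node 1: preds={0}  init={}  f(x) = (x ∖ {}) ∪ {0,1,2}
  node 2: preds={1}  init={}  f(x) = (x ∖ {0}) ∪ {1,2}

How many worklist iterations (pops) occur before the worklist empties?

3

Trace (3 dequeues):
  [1] u=0 | in {} | out {0,1,2} | ==
  [2] u=1 | in {0,1,2} | out {0,1,2} | prev {} | push {}
  [3] u=2 | in {0,1,2} | out {1,2} | prev {} | push {}

Converged values:
  [0] {0,1,2}
  [1] {0,1,2}
  [2] {1,2}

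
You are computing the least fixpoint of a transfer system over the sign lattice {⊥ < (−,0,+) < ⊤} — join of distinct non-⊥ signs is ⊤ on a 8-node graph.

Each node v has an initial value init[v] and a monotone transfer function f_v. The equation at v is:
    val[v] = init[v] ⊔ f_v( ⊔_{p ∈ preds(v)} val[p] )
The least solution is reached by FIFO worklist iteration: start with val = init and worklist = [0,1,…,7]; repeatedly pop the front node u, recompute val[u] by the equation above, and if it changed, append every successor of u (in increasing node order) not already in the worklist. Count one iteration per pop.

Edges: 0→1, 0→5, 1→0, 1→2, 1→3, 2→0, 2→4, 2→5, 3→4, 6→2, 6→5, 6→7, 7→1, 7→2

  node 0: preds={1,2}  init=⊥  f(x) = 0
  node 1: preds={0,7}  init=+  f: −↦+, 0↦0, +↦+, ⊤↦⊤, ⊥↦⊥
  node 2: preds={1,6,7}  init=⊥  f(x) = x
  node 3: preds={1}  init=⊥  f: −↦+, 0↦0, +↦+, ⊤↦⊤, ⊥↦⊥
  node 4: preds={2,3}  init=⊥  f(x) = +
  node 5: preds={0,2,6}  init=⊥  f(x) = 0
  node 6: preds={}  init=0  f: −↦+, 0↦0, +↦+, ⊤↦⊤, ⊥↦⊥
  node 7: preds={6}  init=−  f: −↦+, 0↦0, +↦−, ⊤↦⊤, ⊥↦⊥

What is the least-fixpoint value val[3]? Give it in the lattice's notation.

⊤

Iteration log — 11 steps:
  step 1. node 0  ⊔preds=+  new=0  old=⊥  +wl: 
  step 2. node 1  ⊔preds=⊤  new=⊤  old=+  +wl: 0
  step 3. node 2  ⊔preds=⊤  new=⊤  old=⊥  +wl: 
  step 4. node 3  ⊔preds=⊤  new=⊤  old=⊥  +wl: 
  step 5. node 4  ⊔preds=⊤  new=+  old=⊥  +wl: 
  step 6. node 5  ⊔preds=⊤  new=0  old=⊥  +wl: 
  step 7. node 6  ⊔preds=⊥  new=0  stable
  step 8. node 7  ⊔preds=0  new=⊤  old=−  +wl: 1,2
  step 9. node 0  ⊔preds=⊤  new=0  stable
  step 10. node 1  ⊔preds=⊤  new=⊤  stable
  step 11. node 2  ⊔preds=⊤  new=⊤  stable

Least fixpoint reached:
  node 0: 0
  node 1: ⊤
  node 2: ⊤
  node 3: ⊤
  node 4: +
  node 5: 0
  node 6: 0
  node 7: ⊤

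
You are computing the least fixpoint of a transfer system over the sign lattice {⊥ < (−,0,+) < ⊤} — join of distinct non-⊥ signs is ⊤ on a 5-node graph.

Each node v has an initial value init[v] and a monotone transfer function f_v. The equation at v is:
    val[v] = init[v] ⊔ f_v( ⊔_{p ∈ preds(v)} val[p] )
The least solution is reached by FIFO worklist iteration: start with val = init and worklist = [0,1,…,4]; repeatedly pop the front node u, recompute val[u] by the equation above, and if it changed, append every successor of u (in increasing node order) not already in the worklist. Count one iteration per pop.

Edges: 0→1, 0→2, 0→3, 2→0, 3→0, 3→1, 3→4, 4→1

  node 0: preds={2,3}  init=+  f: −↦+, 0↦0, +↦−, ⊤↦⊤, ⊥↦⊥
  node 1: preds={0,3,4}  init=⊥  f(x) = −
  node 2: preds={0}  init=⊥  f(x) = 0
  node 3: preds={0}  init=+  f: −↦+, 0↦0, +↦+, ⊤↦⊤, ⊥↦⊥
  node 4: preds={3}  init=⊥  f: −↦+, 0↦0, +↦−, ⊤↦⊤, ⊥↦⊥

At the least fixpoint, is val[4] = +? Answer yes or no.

no

Trace (7 dequeues):
  [1] u=0 | in + | out ⊤ | prev + | push {}
  [2] u=1 | in ⊤ | out − | prev ⊥ | push {}
  [3] u=2 | in ⊤ | out 0 | prev ⊥ | push {0}
  [4] u=3 | in ⊤ | out ⊤ | prev + | push {1}
  [5] u=4 | in ⊤ | out ⊤ | prev ⊥ | push {}
  [6] u=0 | in ⊤ | out ⊤ | ==
  [7] u=1 | in ⊤ | out − | ==

Converged values:
  [0] ⊤
  [1] −
  [2] 0
  [3] ⊤
  [4] ⊤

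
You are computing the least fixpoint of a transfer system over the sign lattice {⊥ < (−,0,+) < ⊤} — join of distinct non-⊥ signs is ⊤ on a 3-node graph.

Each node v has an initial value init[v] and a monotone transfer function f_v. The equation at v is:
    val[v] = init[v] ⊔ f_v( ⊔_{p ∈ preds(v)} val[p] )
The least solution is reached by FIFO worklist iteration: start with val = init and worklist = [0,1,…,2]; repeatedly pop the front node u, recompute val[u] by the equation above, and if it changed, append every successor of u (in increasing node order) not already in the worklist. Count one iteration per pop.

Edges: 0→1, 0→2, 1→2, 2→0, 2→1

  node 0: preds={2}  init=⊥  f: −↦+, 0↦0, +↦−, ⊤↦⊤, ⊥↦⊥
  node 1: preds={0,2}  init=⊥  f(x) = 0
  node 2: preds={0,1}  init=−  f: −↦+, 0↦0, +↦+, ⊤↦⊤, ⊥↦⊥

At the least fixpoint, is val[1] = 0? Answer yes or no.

yes

Worklist (6 pops):
  #1 pop 0: in=− → + (was ⊥); enqueue []
  #2 pop 1: in=⊤ → 0 (was ⊥); enqueue []
  #3 pop 2: in=⊤ → ⊤ (was −); enqueue [0,1]
  #4 pop 0: in=⊤ → ⊤ (was +); enqueue [2]
  #5 pop 1: in=⊤ → 0 (no change)
  #6 pop 2: in=⊤ → ⊤ (no change)

Fixpoint:
  val[0] = ⊤
  val[1] = 0
  val[2] = ⊤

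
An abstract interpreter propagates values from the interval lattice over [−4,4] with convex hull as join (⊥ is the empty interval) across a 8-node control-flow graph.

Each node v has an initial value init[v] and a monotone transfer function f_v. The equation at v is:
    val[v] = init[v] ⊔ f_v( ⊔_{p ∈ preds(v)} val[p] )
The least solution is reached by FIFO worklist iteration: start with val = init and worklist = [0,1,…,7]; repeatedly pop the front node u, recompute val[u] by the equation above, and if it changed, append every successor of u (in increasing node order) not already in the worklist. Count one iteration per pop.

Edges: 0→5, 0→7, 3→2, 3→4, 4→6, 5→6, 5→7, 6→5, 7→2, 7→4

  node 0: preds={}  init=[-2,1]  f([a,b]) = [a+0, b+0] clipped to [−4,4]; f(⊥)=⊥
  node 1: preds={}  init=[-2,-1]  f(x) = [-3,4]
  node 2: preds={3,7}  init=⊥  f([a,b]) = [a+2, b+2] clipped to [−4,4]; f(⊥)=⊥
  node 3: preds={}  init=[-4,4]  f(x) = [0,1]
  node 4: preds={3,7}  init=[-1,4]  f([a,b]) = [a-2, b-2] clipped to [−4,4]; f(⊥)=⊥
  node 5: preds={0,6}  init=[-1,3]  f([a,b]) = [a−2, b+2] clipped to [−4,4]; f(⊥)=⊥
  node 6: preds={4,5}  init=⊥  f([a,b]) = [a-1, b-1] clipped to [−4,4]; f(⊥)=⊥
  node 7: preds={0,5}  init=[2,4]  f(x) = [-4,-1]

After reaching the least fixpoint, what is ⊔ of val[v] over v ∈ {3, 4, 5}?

[-4,4]

Worklist (13 pops):
  #1 pop 0: in=⊥ → [-2,1] (no change)
  #2 pop 1: in=⊥ → [-3,4] (was [-2,-1]); enqueue []
  #3 pop 2: in=[-4,4] → [-2,4] (was ⊥); enqueue []
  #4 pop 3: in=⊥ → [-4,4] (no change)
  #5 pop 4: in=[-4,4] → [-4,4] (was [-1,4]); enqueue []
  #6 pop 5: in=[-2,1] → [-4,3] (was [-1,3]); enqueue []
  #7 pop 6: in=[-4,4] → [-4,3] (was ⊥); enqueue [5]
  #8 pop 7: in=[-4,3] → [-4,4] (was [2,4]); enqueue [2,4]
  #9 pop 5: in=[-4,3] → [-4,4] (was [-4,3]); enqueue [6,7]
  #10 pop 2: in=[-4,4] → [-2,4] (no change)
  #11 pop 4: in=[-4,4] → [-4,4] (no change)
  #12 pop 6: in=[-4,4] → [-4,3] (no change)
  #13 pop 7: in=[-4,4] → [-4,4] (no change)

Fixpoint:
  val[0] = [-2,1]
  val[1] = [-3,4]
  val[2] = [-2,4]
  val[3] = [-4,4]
  val[4] = [-4,4]
  val[5] = [-4,4]
  val[6] = [-4,3]
  val[7] = [-4,4]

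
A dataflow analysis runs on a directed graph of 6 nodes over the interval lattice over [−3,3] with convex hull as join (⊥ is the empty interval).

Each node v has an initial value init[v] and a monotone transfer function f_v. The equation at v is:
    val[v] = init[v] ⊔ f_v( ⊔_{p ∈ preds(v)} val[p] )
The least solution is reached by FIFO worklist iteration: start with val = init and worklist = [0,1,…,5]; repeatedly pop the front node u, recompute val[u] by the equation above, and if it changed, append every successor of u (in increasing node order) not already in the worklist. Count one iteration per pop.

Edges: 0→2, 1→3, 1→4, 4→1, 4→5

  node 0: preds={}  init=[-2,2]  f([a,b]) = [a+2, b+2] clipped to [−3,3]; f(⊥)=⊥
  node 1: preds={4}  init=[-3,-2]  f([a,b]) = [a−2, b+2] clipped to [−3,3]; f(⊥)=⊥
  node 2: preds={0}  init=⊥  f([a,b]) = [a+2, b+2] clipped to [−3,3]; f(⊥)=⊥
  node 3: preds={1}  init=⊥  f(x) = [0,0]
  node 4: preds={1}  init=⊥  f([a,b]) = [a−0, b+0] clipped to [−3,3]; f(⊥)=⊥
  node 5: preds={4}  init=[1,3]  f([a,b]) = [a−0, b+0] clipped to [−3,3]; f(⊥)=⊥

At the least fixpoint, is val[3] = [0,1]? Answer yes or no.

Worklist (19 pops):
  #1 pop 0: in=⊥ → [-2,2] (no change)
  #2 pop 1: in=⊥ → [-3,-2] (no change)
  #3 pop 2: in=[-2,2] → [0,3] (was ⊥); enqueue []
  #4 pop 3: in=[-3,-2] → [0,0] (was ⊥); enqueue []
  #5 pop 4: in=[-3,-2] → [-3,-2] (was ⊥); enqueue [1]
  #6 pop 5: in=[-3,-2] → [-3,3] (was [1,3]); enqueue []
  #7 pop 1: in=[-3,-2] → [-3,0] (was [-3,-2]); enqueue [3,4]
  #8 pop 3: in=[-3,0] → [0,0] (no change)
  #9 pop 4: in=[-3,0] → [-3,0] (was [-3,-2]); enqueue [1,5]
  #10 pop 1: in=[-3,0] → [-3,2] (was [-3,0]); enqueue [3,4]
  #11 pop 5: in=[-3,0] → [-3,3] (no change)
  #12 pop 3: in=[-3,2] → [0,0] (no change)
  #13 pop 4: in=[-3,2] → [-3,2] (was [-3,0]); enqueue [1,5]
  #14 pop 1: in=[-3,2] → [-3,3] (was [-3,2]); enqueue [3,4]
  #15 pop 5: in=[-3,2] → [-3,3] (no change)
  #16 pop 3: in=[-3,3] → [0,0] (no change)
  #17 pop 4: in=[-3,3] → [-3,3] (was [-3,2]); enqueue [1,5]
  #18 pop 1: in=[-3,3] → [-3,3] (no change)
  #19 pop 5: in=[-3,3] → [-3,3] (no change)

Fixpoint:
  val[0] = [-2,2]
  val[1] = [-3,3]
  val[2] = [0,3]
  val[3] = [0,0]
  val[4] = [-3,3]
  val[5] = [-3,3]

no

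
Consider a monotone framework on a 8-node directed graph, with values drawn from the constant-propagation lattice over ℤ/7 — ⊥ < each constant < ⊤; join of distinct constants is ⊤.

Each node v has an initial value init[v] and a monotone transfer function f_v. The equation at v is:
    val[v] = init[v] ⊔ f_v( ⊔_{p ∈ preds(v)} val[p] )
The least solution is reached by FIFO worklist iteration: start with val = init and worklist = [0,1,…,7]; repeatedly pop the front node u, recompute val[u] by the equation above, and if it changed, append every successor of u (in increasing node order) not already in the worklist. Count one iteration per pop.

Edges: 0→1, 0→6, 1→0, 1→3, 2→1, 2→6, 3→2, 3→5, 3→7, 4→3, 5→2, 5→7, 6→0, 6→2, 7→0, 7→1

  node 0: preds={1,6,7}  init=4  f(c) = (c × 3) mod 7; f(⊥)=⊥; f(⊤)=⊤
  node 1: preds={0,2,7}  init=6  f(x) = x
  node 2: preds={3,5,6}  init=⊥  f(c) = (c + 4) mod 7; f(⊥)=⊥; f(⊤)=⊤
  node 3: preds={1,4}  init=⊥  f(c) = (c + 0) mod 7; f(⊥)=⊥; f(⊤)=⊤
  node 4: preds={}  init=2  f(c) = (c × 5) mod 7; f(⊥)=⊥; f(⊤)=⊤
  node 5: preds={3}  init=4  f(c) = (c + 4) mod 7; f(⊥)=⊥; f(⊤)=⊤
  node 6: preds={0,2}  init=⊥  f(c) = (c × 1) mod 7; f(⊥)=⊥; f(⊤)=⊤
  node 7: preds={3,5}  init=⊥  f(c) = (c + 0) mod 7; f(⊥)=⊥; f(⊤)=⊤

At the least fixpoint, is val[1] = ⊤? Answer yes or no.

yes

Worklist (13 pops):
  #1 pop 0: in=6 → 4 (no change)
  #2 pop 1: in=4 → ⊤ (was 6); enqueue [0]
  #3 pop 2: in=4 → 1 (was ⊥); enqueue [1]
  #4 pop 3: in=⊤ → ⊤ (was ⊥); enqueue [2]
  #5 pop 4: in=⊥ → 2 (no change)
  #6 pop 5: in=⊤ → ⊤ (was 4); enqueue []
  #7 pop 6: in=⊤ → ⊤ (was ⊥); enqueue []
  #8 pop 7: in=⊤ → ⊤ (was ⊥); enqueue []
  #9 pop 0: in=⊤ → ⊤ (was 4); enqueue [6]
  #10 pop 1: in=⊤ → ⊤ (no change)
  #11 pop 2: in=⊤ → ⊤ (was 1); enqueue [1]
  #12 pop 6: in=⊤ → ⊤ (no change)
  #13 pop 1: in=⊤ → ⊤ (no change)

Fixpoint:
  val[0] = ⊤
  val[1] = ⊤
  val[2] = ⊤
  val[3] = ⊤
  val[4] = 2
  val[5] = ⊤
  val[6] = ⊤
  val[7] = ⊤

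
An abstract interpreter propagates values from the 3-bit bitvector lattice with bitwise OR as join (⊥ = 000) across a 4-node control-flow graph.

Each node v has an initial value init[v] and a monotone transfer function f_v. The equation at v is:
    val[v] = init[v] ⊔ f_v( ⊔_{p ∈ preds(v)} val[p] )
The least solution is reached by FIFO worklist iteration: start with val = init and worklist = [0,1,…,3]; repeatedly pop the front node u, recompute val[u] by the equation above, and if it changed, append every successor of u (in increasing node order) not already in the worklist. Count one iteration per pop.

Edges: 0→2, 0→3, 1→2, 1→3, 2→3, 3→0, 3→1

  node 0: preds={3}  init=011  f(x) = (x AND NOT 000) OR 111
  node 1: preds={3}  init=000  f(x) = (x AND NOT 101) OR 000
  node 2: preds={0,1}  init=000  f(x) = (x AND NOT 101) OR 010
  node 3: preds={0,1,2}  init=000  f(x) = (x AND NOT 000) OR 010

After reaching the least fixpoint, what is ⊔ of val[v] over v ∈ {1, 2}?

Worklist (8 pops):
  #1 pop 0: in=000 → 111 (was 011); enqueue []
  #2 pop 1: in=000 → 000 (no change)
  #3 pop 2: in=111 → 010 (was 000); enqueue []
  #4 pop 3: in=111 → 111 (was 000); enqueue [0,1]
  #5 pop 0: in=111 → 111 (no change)
  #6 pop 1: in=111 → 010 (was 000); enqueue [2,3]
  #7 pop 2: in=111 → 010 (no change)
  #8 pop 3: in=111 → 111 (no change)

Fixpoint:
  val[0] = 111
  val[1] = 010
  val[2] = 010
  val[3] = 111

010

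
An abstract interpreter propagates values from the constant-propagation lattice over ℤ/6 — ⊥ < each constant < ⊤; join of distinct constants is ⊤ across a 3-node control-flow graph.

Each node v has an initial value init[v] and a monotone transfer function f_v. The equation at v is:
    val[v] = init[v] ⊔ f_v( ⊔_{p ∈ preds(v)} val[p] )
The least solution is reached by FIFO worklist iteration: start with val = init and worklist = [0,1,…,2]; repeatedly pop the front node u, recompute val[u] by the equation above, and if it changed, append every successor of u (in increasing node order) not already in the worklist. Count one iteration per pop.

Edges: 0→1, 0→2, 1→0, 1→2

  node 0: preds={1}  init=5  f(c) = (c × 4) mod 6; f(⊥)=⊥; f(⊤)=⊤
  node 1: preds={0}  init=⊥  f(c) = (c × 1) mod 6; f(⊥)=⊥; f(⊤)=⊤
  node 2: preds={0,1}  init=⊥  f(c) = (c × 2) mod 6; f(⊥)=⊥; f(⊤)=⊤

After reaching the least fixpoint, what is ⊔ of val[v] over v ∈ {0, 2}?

Trace (7 dequeues):
  [1] u=0 | in ⊥ | out 5 | ==
  [2] u=1 | in 5 | out 5 | prev ⊥ | push {0}
  [3] u=2 | in 5 | out 4 | prev ⊥ | push {}
  [4] u=0 | in 5 | out ⊤ | prev 5 | push {1,2}
  [5] u=1 | in ⊤ | out ⊤ | prev 5 | push {0}
  [6] u=2 | in ⊤ | out ⊤ | prev 4 | push {}
  [7] u=0 | in ⊤ | out ⊤ | ==

Converged values:
  [0] ⊤
  [1] ⊤
  [2] ⊤

⊤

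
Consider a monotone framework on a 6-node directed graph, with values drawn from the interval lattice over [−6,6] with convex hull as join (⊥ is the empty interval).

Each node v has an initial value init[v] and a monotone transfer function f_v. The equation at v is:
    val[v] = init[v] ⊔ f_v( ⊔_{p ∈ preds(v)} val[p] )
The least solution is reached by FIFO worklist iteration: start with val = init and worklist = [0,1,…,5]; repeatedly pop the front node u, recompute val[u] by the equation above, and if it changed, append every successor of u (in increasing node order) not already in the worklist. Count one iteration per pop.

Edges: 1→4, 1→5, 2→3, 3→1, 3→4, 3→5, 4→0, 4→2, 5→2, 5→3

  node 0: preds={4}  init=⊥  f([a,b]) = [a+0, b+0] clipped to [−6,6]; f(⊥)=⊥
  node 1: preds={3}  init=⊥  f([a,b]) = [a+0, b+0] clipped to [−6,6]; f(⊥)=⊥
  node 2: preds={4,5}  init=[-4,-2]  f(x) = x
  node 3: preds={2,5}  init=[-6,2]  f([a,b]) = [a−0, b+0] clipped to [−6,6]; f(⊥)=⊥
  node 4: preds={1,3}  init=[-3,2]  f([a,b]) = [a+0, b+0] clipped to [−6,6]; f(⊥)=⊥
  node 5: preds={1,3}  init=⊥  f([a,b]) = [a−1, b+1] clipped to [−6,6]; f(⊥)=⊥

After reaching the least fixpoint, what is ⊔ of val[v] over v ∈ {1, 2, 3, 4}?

[-6,6]

Trace (32 dequeues):
  [1] u=0 | in [-3,2] | out [-3,2] | prev ⊥ | push {}
  [2] u=1 | in [-6,2] | out [-6,2] | prev ⊥ | push {}
  [3] u=2 | in [-3,2] | out [-4,2] | prev [-4,-2] | push {}
  [4] u=3 | in [-4,2] | out [-6,2] | ==
  [5] u=4 | in [-6,2] | out [-6,2] | prev [-3,2] | push {0,2}
  [6] u=5 | in [-6,2] | out [-6,3] | prev ⊥ | push {3}
  [7] u=0 | in [-6,2] | out [-6,2] | prev [-3,2] | push {}
  [8] u=2 | in [-6,3] | out [-6,3] | prev [-4,2] | push {}
  [9] u=3 | in [-6,3] | out [-6,3] | prev [-6,2] | push {1,4,5}
  [10] u=1 | in [-6,3] | out [-6,3] | prev [-6,2] | push {}
  [11] u=4 | in [-6,3] | out [-6,3] | prev [-6,2] | push {0,2}
  [12] u=5 | in [-6,3] | out [-6,4] | prev [-6,3] | push {3}
  [13] u=0 | in [-6,3] | out [-6,3] | prev [-6,2] | push {}
  [14] u=2 | in [-6,4] | out [-6,4] | prev [-6,3] | push {}
  [15] u=3 | in [-6,4] | out [-6,4] | prev [-6,3] | push {1,4,5}
  [16] u=1 | in [-6,4] | out [-6,4] | prev [-6,3] | push {}
  [17] u=4 | in [-6,4] | out [-6,4] | prev [-6,3] | push {0,2}
  [18] u=5 | in [-6,4] | out [-6,5] | prev [-6,4] | push {3}
  [19] u=0 | in [-6,4] | out [-6,4] | prev [-6,3] | push {}
  [20] u=2 | in [-6,5] | out [-6,5] | prev [-6,4] | push {}
  [21] u=3 | in [-6,5] | out [-6,5] | prev [-6,4] | push {1,4,5}
  [22] u=1 | in [-6,5] | out [-6,5] | prev [-6,4] | push {}
  [23] u=4 | in [-6,5] | out [-6,5] | prev [-6,4] | push {0,2}
  [24] u=5 | in [-6,5] | out [-6,6] | prev [-6,5] | push {3}
  [25] u=0 | in [-6,5] | out [-6,5] | prev [-6,4] | push {}
  [26] u=2 | in [-6,6] | out [-6,6] | prev [-6,5] | push {}
  [27] u=3 | in [-6,6] | out [-6,6] | prev [-6,5] | push {1,4,5}
  [28] u=1 | in [-6,6] | out [-6,6] | prev [-6,5] | push {}
  [29] u=4 | in [-6,6] | out [-6,6] | prev [-6,5] | push {0,2}
  [30] u=5 | in [-6,6] | out [-6,6] | ==
  [31] u=0 | in [-6,6] | out [-6,6] | prev [-6,5] | push {}
  [32] u=2 | in [-6,6] | out [-6,6] | ==

Converged values:
  [0] [-6,6]
  [1] [-6,6]
  [2] [-6,6]
  [3] [-6,6]
  [4] [-6,6]
  [5] [-6,6]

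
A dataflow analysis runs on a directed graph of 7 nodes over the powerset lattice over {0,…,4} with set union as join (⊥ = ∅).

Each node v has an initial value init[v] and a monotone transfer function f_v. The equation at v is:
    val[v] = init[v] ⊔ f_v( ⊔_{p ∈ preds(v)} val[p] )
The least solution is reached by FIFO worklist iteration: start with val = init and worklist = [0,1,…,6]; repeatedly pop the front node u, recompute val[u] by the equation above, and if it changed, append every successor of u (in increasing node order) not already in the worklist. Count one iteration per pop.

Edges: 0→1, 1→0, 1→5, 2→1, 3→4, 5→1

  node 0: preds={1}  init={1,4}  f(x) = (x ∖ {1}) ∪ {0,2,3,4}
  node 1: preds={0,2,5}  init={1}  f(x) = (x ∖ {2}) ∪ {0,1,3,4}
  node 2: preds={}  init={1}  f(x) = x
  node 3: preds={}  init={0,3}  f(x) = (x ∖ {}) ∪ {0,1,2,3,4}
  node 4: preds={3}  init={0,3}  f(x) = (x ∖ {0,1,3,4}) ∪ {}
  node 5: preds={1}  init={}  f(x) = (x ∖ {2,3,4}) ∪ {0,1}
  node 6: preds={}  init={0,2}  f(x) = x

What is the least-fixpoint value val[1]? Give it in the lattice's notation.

Trace (9 dequeues):
  [1] u=0 | in {1} | out {0,1,2,3,4} | prev {1,4} | push {}
  [2] u=1 | in {0,1,2,3,4} | out {0,1,3,4} | prev {1} | push {0}
  [3] u=2 | in {} | out {1} | ==
  [4] u=3 | in {} | out {0,1,2,3,4} | prev {0,3} | push {}
  [5] u=4 | in {0,1,2,3,4} | out {0,2,3} | prev {0,3} | push {}
  [6] u=5 | in {0,1,3,4} | out {0,1} | prev {} | push {1}
  [7] u=6 | in {} | out {0,2} | ==
  [8] u=0 | in {0,1,3,4} | out {0,1,2,3,4} | ==
  [9] u=1 | in {0,1,2,3,4} | out {0,1,3,4} | ==

Converged values:
  [0] {0,1,2,3,4}
  [1] {0,1,3,4}
  [2] {1}
  [3] {0,1,2,3,4}
  [4] {0,2,3}
  [5] {0,1}
  [6] {0,2}

{0,1,3,4}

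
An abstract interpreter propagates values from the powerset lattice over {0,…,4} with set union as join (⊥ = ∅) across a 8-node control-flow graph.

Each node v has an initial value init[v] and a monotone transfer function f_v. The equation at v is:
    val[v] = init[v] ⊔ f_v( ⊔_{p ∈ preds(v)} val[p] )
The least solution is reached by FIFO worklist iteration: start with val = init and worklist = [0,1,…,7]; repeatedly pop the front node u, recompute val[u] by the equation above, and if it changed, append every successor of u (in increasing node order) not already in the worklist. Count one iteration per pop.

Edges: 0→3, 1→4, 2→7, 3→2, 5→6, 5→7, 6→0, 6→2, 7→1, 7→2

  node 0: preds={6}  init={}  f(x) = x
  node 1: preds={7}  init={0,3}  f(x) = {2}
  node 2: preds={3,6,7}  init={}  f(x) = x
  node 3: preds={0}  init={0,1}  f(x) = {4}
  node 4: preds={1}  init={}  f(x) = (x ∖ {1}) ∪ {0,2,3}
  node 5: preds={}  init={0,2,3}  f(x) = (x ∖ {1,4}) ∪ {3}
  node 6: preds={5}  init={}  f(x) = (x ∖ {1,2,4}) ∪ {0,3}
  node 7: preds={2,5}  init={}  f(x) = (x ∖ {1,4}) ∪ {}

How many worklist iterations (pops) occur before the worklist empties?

13

Worklist (13 pops):
  #1 pop 0: in={} → {} (no change)
  #2 pop 1: in={} → {0,2,3} (was {0,3}); enqueue []
  #3 pop 2: in={0,1} → {0,1} (was {}); enqueue []
  #4 pop 3: in={} → {0,1,4} (was {0,1}); enqueue [2]
  #5 pop 4: in={0,2,3} → {0,2,3} (was {}); enqueue []
  #6 pop 5: in={} → {0,2,3} (no change)
  #7 pop 6: in={0,2,3} → {0,3} (was {}); enqueue [0]
  #8 pop 7: in={0,1,2,3} → {0,2,3} (was {}); enqueue [1]
  #9 pop 2: in={0,1,2,3,4} → {0,1,2,3,4} (was {0,1}); enqueue [7]
  #10 pop 0: in={0,3} → {0,3} (was {}); enqueue [3]
  #11 pop 1: in={0,2,3} → {0,2,3} (no change)
  #12 pop 7: in={0,1,2,3,4} → {0,2,3} (no change)
  #13 pop 3: in={0,3} → {0,1,4} (no change)

Fixpoint:
  val[0] = {0,3}
  val[1] = {0,2,3}
  val[2] = {0,1,2,3,4}
  val[3] = {0,1,4}
  val[4] = {0,2,3}
  val[5] = {0,2,3}
  val[6] = {0,3}
  val[7] = {0,2,3}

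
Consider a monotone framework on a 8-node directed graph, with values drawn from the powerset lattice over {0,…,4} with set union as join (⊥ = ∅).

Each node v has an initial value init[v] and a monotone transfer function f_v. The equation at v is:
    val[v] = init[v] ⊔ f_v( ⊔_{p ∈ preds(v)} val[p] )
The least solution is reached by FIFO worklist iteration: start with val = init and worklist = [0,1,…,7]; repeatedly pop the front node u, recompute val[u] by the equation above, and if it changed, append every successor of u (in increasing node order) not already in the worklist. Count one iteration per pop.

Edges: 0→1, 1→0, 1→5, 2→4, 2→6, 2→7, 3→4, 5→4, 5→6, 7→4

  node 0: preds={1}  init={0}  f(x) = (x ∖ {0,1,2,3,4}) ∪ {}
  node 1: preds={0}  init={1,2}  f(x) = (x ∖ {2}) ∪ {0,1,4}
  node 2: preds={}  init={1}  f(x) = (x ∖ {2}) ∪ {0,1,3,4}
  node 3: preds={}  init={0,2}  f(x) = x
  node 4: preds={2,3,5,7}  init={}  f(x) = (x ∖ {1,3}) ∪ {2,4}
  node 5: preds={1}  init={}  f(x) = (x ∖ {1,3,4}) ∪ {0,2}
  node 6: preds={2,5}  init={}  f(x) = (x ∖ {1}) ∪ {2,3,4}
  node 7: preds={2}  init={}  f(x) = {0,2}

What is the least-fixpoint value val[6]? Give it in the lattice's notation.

{0,2,3,4}

Iteration log — 10 steps:
  step 1. node 0  ⊔preds={1,2}  new={0}  stable
  step 2. node 1  ⊔preds={0}  new={0,1,2,4}  old={1,2}  +wl: 0
  step 3. node 2  ⊔preds={}  new={0,1,3,4}  old={1}  +wl: 
  step 4. node 3  ⊔preds={}  new={0,2}  stable
  step 5. node 4  ⊔preds={0,1,2,3,4}  new={0,2,4}  old={}  +wl: 
  step 6. node 5  ⊔preds={0,1,2,4}  new={0,2}  old={}  +wl: 4
  step 7. node 6  ⊔preds={0,1,2,3,4}  new={0,2,3,4}  old={}  +wl: 
  step 8. node 7  ⊔preds={0,1,3,4}  new={0,2}  old={}  +wl: 
  step 9. node 0  ⊔preds={0,1,2,4}  new={0}  stable
  step 10. node 4  ⊔preds={0,1,2,3,4}  new={0,2,4}  stable

Least fixpoint reached:
  node 0: {0}
  node 1: {0,1,2,4}
  node 2: {0,1,3,4}
  node 3: {0,2}
  node 4: {0,2,4}
  node 5: {0,2}
  node 6: {0,2,3,4}
  node 7: {0,2}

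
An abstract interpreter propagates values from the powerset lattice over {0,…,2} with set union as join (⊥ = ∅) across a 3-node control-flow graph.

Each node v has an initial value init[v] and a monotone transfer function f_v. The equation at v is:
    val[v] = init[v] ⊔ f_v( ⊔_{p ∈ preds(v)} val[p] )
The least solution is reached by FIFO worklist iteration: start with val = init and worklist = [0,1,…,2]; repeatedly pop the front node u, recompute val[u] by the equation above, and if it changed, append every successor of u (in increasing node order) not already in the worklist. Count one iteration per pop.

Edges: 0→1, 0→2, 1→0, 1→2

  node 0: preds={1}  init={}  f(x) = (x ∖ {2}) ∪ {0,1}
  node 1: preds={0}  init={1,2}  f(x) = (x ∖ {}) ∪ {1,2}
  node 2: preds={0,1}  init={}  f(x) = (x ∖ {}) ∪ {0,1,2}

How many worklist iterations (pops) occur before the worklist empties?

4

Worklist (4 pops):
  #1 pop 0: in={1,2} → {0,1} (was {}); enqueue []
  #2 pop 1: in={0,1} → {0,1,2} (was {1,2}); enqueue [0]
  #3 pop 2: in={0,1,2} → {0,1,2} (was {}); enqueue []
  #4 pop 0: in={0,1,2} → {0,1} (no change)

Fixpoint:
  val[0] = {0,1}
  val[1] = {0,1,2}
  val[2] = {0,1,2}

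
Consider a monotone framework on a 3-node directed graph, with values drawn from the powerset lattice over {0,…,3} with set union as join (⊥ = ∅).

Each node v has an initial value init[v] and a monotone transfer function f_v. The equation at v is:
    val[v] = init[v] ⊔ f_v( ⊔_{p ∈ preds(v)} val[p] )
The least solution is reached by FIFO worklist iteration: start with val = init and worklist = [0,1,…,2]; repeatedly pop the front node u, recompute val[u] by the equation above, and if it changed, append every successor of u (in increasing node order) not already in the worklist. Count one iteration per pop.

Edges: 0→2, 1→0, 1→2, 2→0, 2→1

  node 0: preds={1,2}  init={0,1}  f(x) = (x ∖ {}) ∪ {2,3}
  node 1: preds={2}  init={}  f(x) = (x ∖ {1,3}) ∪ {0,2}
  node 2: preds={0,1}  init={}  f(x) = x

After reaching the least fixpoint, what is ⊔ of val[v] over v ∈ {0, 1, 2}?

{0,1,2,3}

Worklist (5 pops):
  #1 pop 0: in={} → {0,1,2,3} (was {0,1}); enqueue []
  #2 pop 1: in={} → {0,2} (was {}); enqueue [0]
  #3 pop 2: in={0,1,2,3} → {0,1,2,3} (was {}); enqueue [1]
  #4 pop 0: in={0,1,2,3} → {0,1,2,3} (no change)
  #5 pop 1: in={0,1,2,3} → {0,2} (no change)

Fixpoint:
  val[0] = {0,1,2,3}
  val[1] = {0,2}
  val[2] = {0,1,2,3}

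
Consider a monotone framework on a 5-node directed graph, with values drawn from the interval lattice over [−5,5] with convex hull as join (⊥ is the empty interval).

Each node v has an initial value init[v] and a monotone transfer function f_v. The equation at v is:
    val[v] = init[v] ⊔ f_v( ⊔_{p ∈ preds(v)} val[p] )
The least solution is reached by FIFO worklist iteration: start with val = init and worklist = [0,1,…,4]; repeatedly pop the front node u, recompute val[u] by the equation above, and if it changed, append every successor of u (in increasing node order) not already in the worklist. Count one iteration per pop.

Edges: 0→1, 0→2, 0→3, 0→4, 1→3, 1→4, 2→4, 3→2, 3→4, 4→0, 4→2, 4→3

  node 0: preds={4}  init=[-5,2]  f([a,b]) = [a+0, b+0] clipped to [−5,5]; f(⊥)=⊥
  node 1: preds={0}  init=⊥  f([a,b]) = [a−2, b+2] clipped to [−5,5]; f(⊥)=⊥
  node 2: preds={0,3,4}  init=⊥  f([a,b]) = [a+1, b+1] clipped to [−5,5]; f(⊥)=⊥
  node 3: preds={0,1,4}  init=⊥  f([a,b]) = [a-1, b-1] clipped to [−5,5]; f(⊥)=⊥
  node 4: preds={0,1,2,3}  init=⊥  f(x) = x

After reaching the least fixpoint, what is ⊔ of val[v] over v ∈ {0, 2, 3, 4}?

Worklist (16 pops):
  #1 pop 0: in=⊥ → [-5,2] (no change)
  #2 pop 1: in=[-5,2] → [-5,4] (was ⊥); enqueue []
  #3 pop 2: in=[-5,2] → [-4,3] (was ⊥); enqueue []
  #4 pop 3: in=[-5,4] → [-5,3] (was ⊥); enqueue [2]
  #5 pop 4: in=[-5,4] → [-5,4] (was ⊥); enqueue [0,3]
  #6 pop 2: in=[-5,4] → [-4,5] (was [-4,3]); enqueue [4]
  #7 pop 0: in=[-5,4] → [-5,4] (was [-5,2]); enqueue [1,2]
  #8 pop 3: in=[-5,4] → [-5,3] (no change)
  #9 pop 4: in=[-5,5] → [-5,5] (was [-5,4]); enqueue [0,3]
  #10 pop 1: in=[-5,4] → [-5,5] (was [-5,4]); enqueue [4]
  #11 pop 2: in=[-5,5] → [-4,5] (no change)
  #12 pop 0: in=[-5,5] → [-5,5] (was [-5,4]); enqueue [1,2]
  #13 pop 3: in=[-5,5] → [-5,4] (was [-5,3]); enqueue []
  #14 pop 4: in=[-5,5] → [-5,5] (no change)
  #15 pop 1: in=[-5,5] → [-5,5] (no change)
  #16 pop 2: in=[-5,5] → [-4,5] (no change)

Fixpoint:
  val[0] = [-5,5]
  val[1] = [-5,5]
  val[2] = [-4,5]
  val[3] = [-5,4]
  val[4] = [-5,5]

[-5,5]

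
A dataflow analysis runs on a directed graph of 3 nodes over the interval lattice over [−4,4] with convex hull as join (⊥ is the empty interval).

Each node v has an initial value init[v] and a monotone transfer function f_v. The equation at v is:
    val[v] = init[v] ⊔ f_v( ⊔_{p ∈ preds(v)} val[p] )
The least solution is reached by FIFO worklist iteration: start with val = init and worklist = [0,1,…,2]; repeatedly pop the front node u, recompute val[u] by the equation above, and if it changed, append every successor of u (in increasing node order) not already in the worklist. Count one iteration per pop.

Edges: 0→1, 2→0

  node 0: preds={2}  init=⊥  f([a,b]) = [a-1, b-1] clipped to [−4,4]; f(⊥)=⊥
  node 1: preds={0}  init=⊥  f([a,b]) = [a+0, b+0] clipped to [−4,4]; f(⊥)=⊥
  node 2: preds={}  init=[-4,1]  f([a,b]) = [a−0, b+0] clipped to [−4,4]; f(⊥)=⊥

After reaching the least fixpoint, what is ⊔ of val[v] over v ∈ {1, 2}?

Worklist (3 pops):
  #1 pop 0: in=[-4,1] → [-4,0] (was ⊥); enqueue []
  #2 pop 1: in=[-4,0] → [-4,0] (was ⊥); enqueue []
  #3 pop 2: in=⊥ → [-4,1] (no change)

Fixpoint:
  val[0] = [-4,0]
  val[1] = [-4,0]
  val[2] = [-4,1]

[-4,1]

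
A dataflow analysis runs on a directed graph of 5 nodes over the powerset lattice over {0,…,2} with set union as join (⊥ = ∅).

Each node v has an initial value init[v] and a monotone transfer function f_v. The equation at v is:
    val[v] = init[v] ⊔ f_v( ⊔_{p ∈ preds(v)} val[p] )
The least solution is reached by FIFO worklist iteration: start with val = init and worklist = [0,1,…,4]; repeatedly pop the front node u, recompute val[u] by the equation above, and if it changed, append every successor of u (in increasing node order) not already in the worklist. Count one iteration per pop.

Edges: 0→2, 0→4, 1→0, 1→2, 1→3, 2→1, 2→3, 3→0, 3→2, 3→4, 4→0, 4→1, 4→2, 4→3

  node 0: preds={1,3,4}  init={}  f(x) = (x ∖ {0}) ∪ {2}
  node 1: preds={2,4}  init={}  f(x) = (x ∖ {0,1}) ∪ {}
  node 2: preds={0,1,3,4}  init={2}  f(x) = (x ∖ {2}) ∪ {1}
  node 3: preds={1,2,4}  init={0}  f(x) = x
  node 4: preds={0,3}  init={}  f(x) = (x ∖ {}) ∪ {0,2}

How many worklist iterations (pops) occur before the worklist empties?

10

Trace (10 dequeues):
  [1] u=0 | in {0} | out {2} | prev {} | push {}
  [2] u=1 | in {2} | out {2} | prev {} | push {0}
  [3] u=2 | in {0,2} | out {0,1,2} | prev {2} | push {1}
  [4] u=3 | in {0,1,2} | out {0,1,2} | prev {0} | push {2}
  [5] u=4 | in {0,1,2} | out {0,1,2} | prev {} | push {3}
  [6] u=0 | in {0,1,2} | out {1,2} | prev {2} | push {4}
  [7] u=1 | in {0,1,2} | out {2} | ==
  [8] u=2 | in {0,1,2} | out {0,1,2} | ==
  [9] u=3 | in {0,1,2} | out {0,1,2} | ==
  [10] u=4 | in {0,1,2} | out {0,1,2} | ==

Converged values:
  [0] {1,2}
  [1] {2}
  [2] {0,1,2}
  [3] {0,1,2}
  [4] {0,1,2}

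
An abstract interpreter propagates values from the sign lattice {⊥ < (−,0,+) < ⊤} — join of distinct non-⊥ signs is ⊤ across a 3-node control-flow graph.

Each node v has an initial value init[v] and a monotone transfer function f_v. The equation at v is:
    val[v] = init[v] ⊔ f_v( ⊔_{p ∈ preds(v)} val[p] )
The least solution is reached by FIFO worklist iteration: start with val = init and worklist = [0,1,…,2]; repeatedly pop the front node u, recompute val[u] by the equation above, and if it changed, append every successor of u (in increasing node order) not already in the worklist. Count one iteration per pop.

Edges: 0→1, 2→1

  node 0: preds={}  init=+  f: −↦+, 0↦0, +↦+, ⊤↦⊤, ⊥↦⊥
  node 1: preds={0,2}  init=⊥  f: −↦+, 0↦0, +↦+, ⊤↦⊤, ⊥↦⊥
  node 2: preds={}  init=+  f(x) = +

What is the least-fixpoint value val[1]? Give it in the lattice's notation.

Worklist (3 pops):
  #1 pop 0: in=⊥ → + (no change)
  #2 pop 1: in=+ → + (was ⊥); enqueue []
  #3 pop 2: in=⊥ → + (no change)

Fixpoint:
  val[0] = +
  val[1] = +
  val[2] = +

+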